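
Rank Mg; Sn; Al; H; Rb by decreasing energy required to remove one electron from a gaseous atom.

H > Mg > Sn > Al > Rb

IE₁ increases left→right with effective nuclear charge and decreases top→bottom as the valence shell moves farther out.
Neither a single period nor a single group — weigh both effects.
Al > Rb: relative to Rb, both the across-period and down-group shifts push Al's first ionization energy up.
Sn > Al: period and group pull opposite ways; the across-period shift dominates (709 vs 578 kJ/mol).
Mg > Sn: the two effects oppose for this pair; the down-group effect wins (738 vs 709 kJ/mol).
H > Mg: the two effects oppose for this pair; the down-group effect wins (1312 vs 738 kJ/mol).
Note the exception: Mg has a higher first ionization energy than Al, contrary to the simple trend — Al's single 3p electron is easier to remove than one from Mg's filled 3s².
For reference (kJ/mol): H 1312, Mg 738, Al 578, Rb 403, Sn 709.
So from highest to lowest: H > Mg > Sn > Al > Rb.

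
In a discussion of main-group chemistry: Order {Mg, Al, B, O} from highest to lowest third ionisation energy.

Mg, O, B, Al

The third ionization energy removes an electron from the +2 ion. For each element: Mg²⁺ is the bare [Ne] core; Al²⁺ still has 1 valence electron; B²⁺ still has 1 valence electron; O²⁺ still has 4 valence electrons.
Breaking into a closed-shell core is much more expensive than removing a leftover valence electron — Mg has the largest IE_3 here.
Valence configurations: Al²⁺ [Ne]3s¹, B²⁺ [He]2s¹, O²⁺ [He]2s²2p².
The numbers (kJ/mol): Mg 7733, Al 2745, B 3660, O 5300.
Overall IE_3 order: Al < B < O < Mg.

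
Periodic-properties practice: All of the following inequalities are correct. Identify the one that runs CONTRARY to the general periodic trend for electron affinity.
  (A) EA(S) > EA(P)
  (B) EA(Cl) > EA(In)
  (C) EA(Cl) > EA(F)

The general trend: electron affinity increases across a period and decreases down a group.
(A) S (period 3, group 16) vs P (period 3, group 15): the stated order agrees with the simple trend.
(B) Cl (period 3, group 17) vs In (period 5, group 13): the stated order agrees with the simple trend.
(C) Cl (period 3, group 17) vs F (period 2, group 17): the stated order contradicts the simple trend.
The exception is (C): F's small 2p subshell makes the incoming electron feel strong e⁻–e⁻ repulsion, so Cl actually releases more energy on gaining an electron.

(C)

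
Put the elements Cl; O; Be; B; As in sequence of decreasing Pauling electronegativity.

Be is in period 2, group 2; B is in period 2, group 13; O is in period 2, group 16; Cl is in period 3, group 17; As is in period 4, group 15.
Atoms toward the upper right of the periodic table pull bonding electrons most strongly.
Here both period and group differ, so the two effects have to be weighed against each other.
B > Be: B lies to the right of Be in period 2, so the across-period effect alone puts B higher.
As > B: period and group pull opposite ways; the across-period shift dominates (2.18 vs 2.04).
Cl > As: relative to As, both the across-period and down-group shifts push Cl's electronegativity up.
O > Cl: period and group pull opposite ways; the down-group shift dominates (3.44 vs 3.16).
Tabulated electronegativity (Pauling): Be 1.57, B 2.04, O 3.44, Cl 3.16, As 2.18.
So from highest to lowest: O > Cl > As > B > Be.

O > Cl > As > B > Be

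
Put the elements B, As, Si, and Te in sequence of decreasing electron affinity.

B is in period 2, group 13; Si is in period 3, group 14; As is in period 4, group 15; Te is in period 5, group 16.
Atoms with high Z_eff and room in the valence shell (especially the halogens) have the most exothermic electron affinities.
A diagonal step moves right (one effect) and down (the opposite effect) at once.
As > B: the two effects oppose for this pair; the across-period effect wins (78 vs 27 kJ/mol).
Si > As: period and group pull opposite ways; the down-group shift dominates (134 vs 78 kJ/mol).
Te > Si: period and group pull opposite ways; the across-period shift dominates (190 vs 134 kJ/mol).
For reference (kJ/mol): B 27, Si 134, As 78, Te 190.
So from highest to lowest: Te > Si > As > B.

Te, Si, As, B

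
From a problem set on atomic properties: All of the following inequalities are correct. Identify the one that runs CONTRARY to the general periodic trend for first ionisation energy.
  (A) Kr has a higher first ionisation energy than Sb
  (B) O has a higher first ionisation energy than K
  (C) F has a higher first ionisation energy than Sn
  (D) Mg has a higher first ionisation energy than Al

(D)

The general trend: first ionisation energy increases across a period and decreases down a group.
(A) Kr (period 4, group 18) vs Sb (period 5, group 15): the stated order agrees with the simple trend.
(B) O (period 2, group 16) vs K (period 4, group 1): the stated order agrees with the simple trend.
(C) F (period 2, group 17) vs Sn (period 5, group 14): the stated order agrees with the simple trend.
(D) Mg (period 3, group 2) vs Al (period 3, group 13): the stated order contradicts the simple trend.
The exception is (D): Al's single 3p electron is easier to remove than one from Mg's filled 3s².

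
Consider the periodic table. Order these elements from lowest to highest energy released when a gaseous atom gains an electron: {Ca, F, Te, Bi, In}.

F is in period 2, group 17; Ca is in period 4, group 2; In is in period 5, group 13; Te is in period 5, group 16; Bi is in period 6, group 15.
Atoms with high Z_eff and room in the valence shell (especially the halogens) have the most exothermic electron affinities.
Neither a single period nor a single group — weigh both effects.
In > Ca: period and group pull opposite ways; the across-period shift dominates (29 vs 2 kJ/mol).
Bi > In: the two effects oppose for this pair; the across-period effect wins (91 vs 29 kJ/mol).
Te > Bi: both effects reinforce here, so Te is clearly the higher of the two.
F > Te: relative to Te, both the across-period and down-group shifts push F's electron affinity up.
Tabulated electron affinity (kJ/mol): F 328, Ca 2, In 29, Te 190, Bi 91.
So from lowest to highest: Ca < In < Bi < Te < F.

Ca < In < Bi < Te < F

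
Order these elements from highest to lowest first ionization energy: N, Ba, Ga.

N, Ga, Ba

N is in period 2, group 15; Ga is in period 4, group 13; Ba is in period 6, group 2.
Removing the outermost electron gets harder across a period and easier down a group.
Neither a single period nor a single group — weigh both effects.
Ga > Ba: relative to Ba, both the across-period and down-group shifts push Ga's first ionization energy up.
N > Ga: relative to Ga, both the across-period and down-group shifts push N's first ionization energy up.
For reference (kJ/mol): N 1402, Ga 579, Ba 503.
So from highest to lowest: N > Ga > Ba.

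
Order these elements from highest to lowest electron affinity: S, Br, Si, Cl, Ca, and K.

Cl, Br, S, Si, K, Ca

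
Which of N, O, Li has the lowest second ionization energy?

After 1 electron has been removed, what remains? N⁺ still has 4 valence electrons; O⁺ still has 5 valence electrons; Li⁺ is the bare [He] core.
Breaking into a closed-shell core is much more expensive than removing a leftover valence electron — Li has the largest IE_2 here.
Valence configurations: N⁺ [He]2s²2p², O⁺ [He]2s²2p³.
The numbers (kJ/mol): N 2856, O 3388, Li 7298.
Overall IE_2 order: N < O < Li.

N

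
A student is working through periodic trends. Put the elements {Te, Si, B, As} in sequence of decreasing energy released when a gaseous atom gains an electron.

B is in period 2, group 13; Si is in period 3, group 14; As is in period 4, group 15; Te is in period 5, group 16.
Atoms with high Z_eff and room in the valence shell (especially the halogens) have the most exothermic electron affinities.
A diagonal step moves right (one effect) and down (the opposite effect) at once.
As > B: the two effects oppose for this pair; the across-period effect wins (78 vs 27 kJ/mol).
Si > As: the two effects oppose for this pair; the down-group effect wins (134 vs 78 kJ/mol).
Te > Si: period and group pull opposite ways; the across-period shift dominates (190 vs 134 kJ/mol).
Tabulated electron affinity (kJ/mol): B 27, Si 134, As 78, Te 190.
So from highest to lowest: Te > Si > As > B.

Te, Si, As, B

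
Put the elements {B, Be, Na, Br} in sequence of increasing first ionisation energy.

Na < B < Be < Br

Be is in period 2, group 2; B is in period 2, group 13; Na is in period 3, group 1; Br is in period 4, group 17.
IE₁ increases left→right with effective nuclear charge and decreases top→bottom as the valence shell moves farther out.
These span different periods and groups, so the two trends combine.
B > Na: both effects reinforce here, so B is clearly the higher of the two.
Be > B: this pair runs against the simple trend — see the exception note.
Br > Be: the two effects oppose for this pair; the across-period effect wins (1140 vs 900 kJ/mol).
Note the exception: Be has a higher first ionization energy than B, contrary to the simple trend — removing B's lone 2p electron is easier than breaking Be's filled 2s².
Tabulated first ionization energy (kJ/mol): Be 900, B 801, Na 496, Br 1140.
So from lowest to highest: Na < B < Be < Br.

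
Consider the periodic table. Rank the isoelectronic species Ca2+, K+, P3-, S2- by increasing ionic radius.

Ca2+ < K+ < S2- < P3-

All of these have 18 electrons, so size is governed by nuclear charge alone: the more protons, the stronger the pull on the same electron cloud, and the smaller the ion.
Nuclear charges: Ca2+ (Z=20), K+ (Z=19), S2- (Z=16), P3- (Z=15).
Smallest to largest: Ca2+ < K+ < S2- < P3-.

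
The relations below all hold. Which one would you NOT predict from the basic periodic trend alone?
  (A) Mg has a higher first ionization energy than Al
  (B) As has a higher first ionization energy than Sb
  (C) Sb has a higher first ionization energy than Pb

The general trend: first ionization energy increases across a period and decreases down a group.
(A) Mg (period 3, group 2) vs Al (period 3, group 13): the stated order contradicts the simple trend.
(B) As (period 4, group 15) vs Sb (period 5, group 15): the stated order agrees with the simple trend.
(C) Sb (period 5, group 15) vs Pb (period 6, group 14): the stated order agrees with the simple trend.
The exception is (A): Al's single 3p electron is easier to remove than one from Mg's filled 3s².

(A)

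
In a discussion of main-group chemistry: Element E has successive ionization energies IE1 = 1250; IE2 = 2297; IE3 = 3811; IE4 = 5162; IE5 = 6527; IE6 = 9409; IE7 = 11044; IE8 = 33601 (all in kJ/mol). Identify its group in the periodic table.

Group 17

Look for the largest jump between consecutive ionization energies: IE8/IE7 ≈ 3.0, far larger than any earlier ratio.
That jump marks the point where a core electron is being removed. So the atom has 7 valence electrons.
A main-group element with 7 valence electrons is in group 17.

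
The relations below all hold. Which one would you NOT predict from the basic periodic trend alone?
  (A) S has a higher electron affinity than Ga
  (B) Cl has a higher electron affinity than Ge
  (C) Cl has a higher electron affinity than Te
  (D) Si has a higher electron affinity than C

(D)

The general trend: electron affinity increases across a period and decreases down a group.
(A) S (period 3, group 16) vs Ga (period 4, group 13): the stated order agrees with the simple trend.
(B) Cl (period 3, group 17) vs Ge (period 4, group 14): the stated order agrees with the simple trend.
(C) Cl (period 3, group 17) vs Te (period 5, group 16): the stated order agrees with the simple trend.
(D) Si (period 3, group 14) vs C (period 2, group 14): the stated order contradicts the simple trend.
The exception is (D): Si's larger, more diffuse 3p orbitals accept an added electron slightly more readily than C's compact 2p.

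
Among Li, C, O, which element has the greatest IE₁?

Li is in period 2, group 1; C is in period 2, group 14; O is in period 2, group 16.
IE₁ increases left→right with effective nuclear charge and decreases top→bottom as the valence shell moves farther out.
All lie in period 2, so first ionization energy increases left to right.
The greatest IE₁ among these belongs to O.

O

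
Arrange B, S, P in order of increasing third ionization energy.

P, S, B

After 2 electrons have been removed, what remains? B²⁺ still has 1 valence electron; S²⁺ still has 4 valence electrons; P²⁺ still has 3 valence electrons.
All are still removing valence electrons, so compare the +2 ions as you would atoms: IE_3 generally rises across a period (higher Z_eff) and falls down a group (larger shell), subject to the usual subshell exceptions.
Valence configurations: B²⁺ [He]2s¹, S²⁺ [Ne]3s²3p², P²⁺ [Ne]3s²3p¹.
Approximate IE_3 values (kJ/mol): B 3660, S 3357, P 2914.
Hence IE_3: P < S < B.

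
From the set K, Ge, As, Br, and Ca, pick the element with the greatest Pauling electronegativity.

Smaller atoms with higher effective nuclear charge are more electronegative.
All lie in period 4, so electronegativity increases left to right.
The greatest Pauling electronegativity among these belongs to Br.

Br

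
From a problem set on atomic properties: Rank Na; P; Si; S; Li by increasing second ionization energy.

Si < P < S < Na < Li

IE_2 is the cost of taking one more electron from the +1 cation: Na⁺ is the bare [Ne] core; P⁺ still has 4 valence electrons; Si⁺ still has 3 valence electrons; S⁺ still has 5 valence electrons; Li⁺ is the bare [He] core.
Breaking into a closed-shell core is much more expensive than removing a leftover valence electron — Na and Li have the largest IE_2 here.
Valence configurations: P⁺ [Ne]3s²3p², Si⁺ [Ne]3s²3p¹, S⁺ [Ne]3s²3p³.
Approximate IE_2 values (kJ/mol): Na 4562, P 1907, Si 1577, S 2252, Li 7298.
Overall IE_2 order: Si < P < S < Na < Li.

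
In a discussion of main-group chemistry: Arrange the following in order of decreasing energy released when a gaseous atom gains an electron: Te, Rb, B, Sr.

Te > Rb > B > Sr

EA tends to increase across a period and decrease down a group, though the pattern is less regular than for IE or radius.
Here both period and group differ, so the two effects have to be weighed against each other.
B > Sr: relative to Sr, both the across-period and down-group shifts push B's electron affinity up.
Rb > B: this pair runs against the simple trend — see the exception note.
Te > Rb: Te lies to the right of Rb in period 5, so the across-period effect alone puts Te higher.
Note the exception: Rb has a higher electron affinity than B, contrary to the simple trend — B's ns²np¹ configuration gives only a small electron affinity — the sparsely filled np subshell binds an added electron weakly.
Note the exception: Rb has a higher electron affinity than Sr, contrary to the simple trend — adding an electron to Sr (ns²) has to open a new, higher-energy np subshell, which is unfavourable.
Tabulated electron affinity (kJ/mol): B 27, Rb 47, Sr 5, Te 190.
So from highest to lowest: Te > Rb > B > Sr.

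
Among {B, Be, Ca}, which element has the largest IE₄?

B

IE_4 is the cost of taking one more electron from the +3 cation: B³⁺ is the bare [He] core; Be³⁺ is already 1 electron into the core; Ca³⁺ is already 1 electron into the core.
All of these are removing an electron from a noble-gas core or deeper; the smaller core (lower principal quantum number) is held far more tightly, and within a period the higher nuclear charge binds the same core more tightly.
The numbers (kJ/mol): B 25026, Be 21007, Ca 6491.
Hence IE_4: Ca < Be < B.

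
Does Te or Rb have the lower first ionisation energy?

Rb

Across a period the outer electron is held more tightly (higher IE₁); down a group it sits in a higher shell, more shielded, and comes off more easily.
All lie in period 5, so first ionization energy increases left to right.
So Rb has the lower first ionisation energy (Rb < Te).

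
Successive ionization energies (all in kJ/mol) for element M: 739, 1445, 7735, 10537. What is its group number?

Group 2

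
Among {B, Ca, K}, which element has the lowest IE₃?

B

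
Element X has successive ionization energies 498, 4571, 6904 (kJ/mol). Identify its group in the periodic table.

Group 1

Look for the largest jump between consecutive ionization energies: IE2/IE1 ≈ 9.2, far larger than any earlier ratio.
That jump marks the point where a core electron is being removed. So the atom has 1 valence electron.
A main-group element with 1 valence electron is in group 1.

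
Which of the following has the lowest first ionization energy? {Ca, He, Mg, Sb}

Ca

He is in period 1, group 18; Mg is in period 3, group 2; Ca is in period 4, group 2; Sb is in period 5, group 15.
Removing the outermost electron gets harder across a period and easier down a group.
Here both period and group differ, so the two effects have to be weighed against each other.
Mg > Ca: Mg sits above Ca in group 2, so the down-group effect alone puts Mg higher.
Sb > Mg: period and group pull opposite ways; the across-period shift dominates (831 vs 738 kJ/mol).
He > Sb: both effects reinforce here, so He is clearly the higher of the two.
For reference (kJ/mol): He 2372, Mg 738, Ca 590, Sb 831.
The lowest first ionization energy among these belongs to Ca.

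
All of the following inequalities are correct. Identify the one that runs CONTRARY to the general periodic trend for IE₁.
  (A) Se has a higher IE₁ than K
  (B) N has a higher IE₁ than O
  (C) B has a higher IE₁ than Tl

The general trend: IE₁ increases across a period and decreases down a group.
(A) Se (period 4, group 16) vs K (period 4, group 1): the stated order agrees with the simple trend.
(B) N (period 2, group 15) vs O (period 2, group 16): the stated order contradicts the simple trend.
(C) B (period 2, group 13) vs Tl (period 6, group 13): the stated order agrees with the simple trend.
The exception is (B): pairing an electron in O's 2p⁴ costs repulsion energy, so O ionizes more easily than half-filled N (2p³).

(B)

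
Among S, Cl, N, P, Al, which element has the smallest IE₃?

Al

Consider each +2 ion: S²⁺ still has 4 valence electrons; Cl²⁺ still has 5 valence electrons; N²⁺ still has 3 valence electrons; P²⁺ still has 3 valence electrons; Al²⁺ still has 1 valence electron.
All are still removing valence electrons, so compare the +2 ions as you would atoms: IE_3 generally rises across a period (higher Z_eff) and falls down a group (larger shell), subject to the usual subshell exceptions.
Valence configurations: S²⁺ [Ne]3s²3p², Cl²⁺ [Ne]3s²3p³, N²⁺ [He]2s²2p¹, P²⁺ [Ne]3s²3p¹, Al²⁺ [Ne]3s¹.
Tabulated IE_3 (kJ/mol): S 3357, Cl 3822, N 4578, P 2914, Al 2745.
Overall IE_3 order: Al < P < S < Cl < N.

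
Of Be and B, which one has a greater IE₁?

Be

Be is in period 2, group 2; B is in period 2, group 13.
First ionization energy rises across a period (greater Z_eff holds electrons more tightly) and falls down a group (valence electrons are farther from the nucleus).
All lie in period 2; the across-period trend (first ionization energy increases left to right) applies, with the exception below.
Note the exception: Be has a higher first ionization energy than B, contrary to the simple trend — removing B's lone 2p electron is easier than breaking Be's filled 2s².
Tabulated first ionization energy (kJ/mol): Be 900, B 801.
So Be has the greater IE₁ (Be > B).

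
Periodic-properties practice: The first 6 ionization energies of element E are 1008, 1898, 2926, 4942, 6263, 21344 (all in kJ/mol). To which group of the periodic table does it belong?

Group 15

Look for the largest jump between consecutive ionization energies: IE6/IE5 ≈ 3.4, far larger than any earlier ratio.
That jump marks the point where a core electron is being removed. So the atom has 5 valence electrons.
A main-group element with 5 valence electrons is in group 15.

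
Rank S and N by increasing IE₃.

S < N

The third ionization energy removes an electron from the +2 ion. For each element: S²⁺ still has 4 valence electrons; N²⁺ still has 3 valence electrons.
All are still removing valence electrons, so compare the +2 ions as you would atoms: IE_3 generally rises across a period (higher Z_eff) and falls down a group (larger shell), subject to the usual subshell exceptions.
Valence configurations: S²⁺ [Ne]3s²3p², N²⁺ [He]2s²2p¹.
The numbers (kJ/mol): S 3357, N 4578.
Putting it together, IE_3: S < N.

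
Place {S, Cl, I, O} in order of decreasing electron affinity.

Electron affinity generally becomes more exothermic across a period toward the halogens and less exothermic down a group.
These span different periods and groups, so the two trends combine.
S > O: this pair runs against the simple trend — see the exception note.
I > S: period and group pull opposite ways; the across-period shift dominates (295 vs 200 kJ/mol).
Cl > I: they share group 17; the group trend gives Cl the larger value.
Note the exception: S has a higher electron affinity than O, contrary to the simple trend — the compact 2p subshell of O repels the added electron more than S's larger 3p does.
For reference (kJ/mol): O 141, S 200, Cl 349, I 295.
So from highest to lowest: Cl > I > S > O.

Cl > I > S > O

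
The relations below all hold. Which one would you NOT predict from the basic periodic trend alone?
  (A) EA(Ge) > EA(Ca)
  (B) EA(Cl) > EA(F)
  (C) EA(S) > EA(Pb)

(B)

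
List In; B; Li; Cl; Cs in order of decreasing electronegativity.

Li is in period 2, group 1; B is in period 2, group 13; Cl is in period 3, group 17; In is in period 5, group 13; Cs is in period 6, group 1.
Smaller atoms with higher effective nuclear charge are more electronegative.
These span different periods and groups, so the two trends combine.
Li > Cs: they share group 1; the group trend gives Li the larger value.
In > Li: the two effects oppose for this pair; the across-period effect wins (1.78 vs 0.98).
B > In: they share group 13; the group trend gives B the larger value.
Cl > B: the two effects oppose for this pair; the across-period effect wins (3.16 vs 2.04).
Tabulated electronegativity (Pauling): Li 0.98, B 2.04, Cl 3.16, In 1.78, Cs 0.79.
So from highest to lowest: Cl > B > In > Li > Cs.

Cl > B > In > Li > Cs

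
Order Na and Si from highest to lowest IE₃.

IE_3 is the cost of taking one more electron from the +2 cation: Na²⁺ is already 1 electron into the core; Si²⁺ still has 2 valence electrons.
Core electrons are held far more tightly than valence electrons, so Na tops the IE_3 order.
The numbers (kJ/mol): Na 6910, Si 3232.
Hence IE_3: Si < Na.

Na > Si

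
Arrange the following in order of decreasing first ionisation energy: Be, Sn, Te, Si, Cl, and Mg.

Be is in period 2, group 2; Mg is in period 3, group 2; Si is in period 3, group 14; Cl is in period 3, group 17; Sn is in period 5, group 14; Te is in period 5, group 16.
Across a period the outer electron is held more tightly (higher IE₁); down a group it sits in a higher shell, more shielded, and comes off more easily.
Here both period and group differ, so the two effects have to be weighed against each other.
Mg > Sn: the two effects oppose for this pair; the down-group effect wins (738 vs 709 kJ/mol).
Si > Mg: both are in period 3; the period trend gives Si the larger value.
Te > Si: the two effects oppose for this pair; the across-period effect wins (869 vs 786 kJ/mol).
Be > Te: the two effects oppose for this pair; the down-group effect wins (900 vs 869 kJ/mol).
Cl > Be: the two effects oppose for this pair; the across-period effect wins (1251 vs 900 kJ/mol).
For reference (kJ/mol): Be 900, Mg 738, Si 786, Cl 1251, Sn 709, Te 869.
So from highest to lowest: Cl > Be > Te > Si > Mg > Sn.

Cl > Be > Te > Si > Mg > Sn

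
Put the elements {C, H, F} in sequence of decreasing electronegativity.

H is in period 1, group 1; C is in period 2, group 14; F is in period 2, group 17.
EN rises left→right (higher Z_eff, smaller atoms) and falls top→bottom (larger, more shielded atoms).
These span different periods and groups, so the two trends combine.
C > H: period and group pull opposite ways; the across-period shift dominates (2.55 vs 2.20).
F > C: both are in period 2; the period trend gives F the larger value.
Tabulated electronegativity (Pauling): H 2.20, C 2.55, F 3.98.
So from highest to lowest: F > C > H.

F > C > H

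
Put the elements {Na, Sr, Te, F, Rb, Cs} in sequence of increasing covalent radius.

F is in period 2, group 17; Na is in period 3, group 1; Rb is in period 5, group 1; Sr is in period 5, group 2; Te is in period 5, group 16; Cs is in period 6, group 1.
Moving right in a period, electrons are added to the same shell under a stronger nuclear pull, so atoms get smaller; moving down, a new shell is opened and atoms get larger.
These span different periods and groups, so the two trends combine.
Te > F: both effects reinforce here, so Te is clearly the larger of the two.
Na > Te: the two effects oppose for this pair; the across-period effect wins (155 vs 136 pm).
Sr > Na: period and group pull opposite ways; the down-group shift dominates (185 vs 155 pm).
Rb > Sr: both are in period 5; the period trend gives Rb the larger value.
Cs > Rb: they share group 1; the group trend gives Cs the larger value.
For reference (pm): F 64, Na 155, Rb 210, Sr 185, Te 136, Cs 232.
So from smallest to largest: F < Te < Na < Sr < Rb < Cs.

F, Te, Na, Sr, Rb, Cs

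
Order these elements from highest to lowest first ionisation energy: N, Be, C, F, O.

F > N > O > C > Be

First ionization energy rises across a period (greater Z_eff holds electrons more tightly) and falls down a group (valence electrons are farther from the nucleus).
All lie in period 2; the across-period trend (first ionization energy increases left to right) applies, with the exception below.
Note the exception: N has a higher first ionization energy than O, contrary to the simple trend — pairing an electron in O's 2p⁴ costs repulsion energy, so O ionizes more easily than half-filled N (2p³).
Approximate values (kJ/mol): Be 900, C 1086, N 1402, O 1314, F 1681.
So from highest to lowest: F > N > O > C > Be.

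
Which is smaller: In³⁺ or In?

Forming In³⁺ removes 3 electrons from In. Fewer electrons for the same nuclear charge means less shielding and a higher Z_eff on the remaining electrons, and for main-group metals the entire outer shell is lost.
A cation is smaller than its parent atom: In³⁺ < In.

In³⁺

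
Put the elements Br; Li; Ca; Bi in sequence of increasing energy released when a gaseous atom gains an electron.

Li is in period 2, group 1; Ca is in period 4, group 2; Br is in period 4, group 17; Bi is in period 6, group 15.
Adding an electron releases more energy for atoms nearer the top right (short of the noble gases).
Neither a single period nor a single group — weigh both effects.
Li > Ca: the two effects oppose for this pair; the down-group effect wins (60 vs 2 kJ/mol).
Bi > Li: the two effects oppose for this pair; the across-period effect wins (91 vs 60 kJ/mol).
Br > Bi: both effects reinforce here, so Br is clearly the higher of the two.
For reference (kJ/mol): Li 60, Ca 2, Br 325, Bi 91.
So from lowest to highest: Ca < Li < Bi < Br.

Ca, Li, Bi, Br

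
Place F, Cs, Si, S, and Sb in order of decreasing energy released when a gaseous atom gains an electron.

F, S, Si, Sb, Cs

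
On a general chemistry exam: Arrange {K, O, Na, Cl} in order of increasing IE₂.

Cl < K < O < Na

IE_2 is the cost of taking one more electron from the +1 cation: K⁺ is the bare [Ar] core; O⁺ still has 5 valence electrons; Na⁺ is the bare [Ne] core; Cl⁺ still has 6 valence electrons.
Usually core removal costs more than valence removal, but here the competition is close: a tightly held n=2 valence electron can cost more to remove than an n=3 core electron, so the actual values have to decide it.
Valence configurations: O⁺ [He]2s²2p³, Cl⁺ [Ne]3s²3p⁴.
Approximate IE_2 values (kJ/mol): K 3052, O 3388, Na 4562, Cl 2298.
So the second ionization energies run Cl < K < O < Na.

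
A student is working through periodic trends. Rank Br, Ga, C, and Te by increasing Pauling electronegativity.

Ga < Te < C < Br

C is in period 2, group 14; Ga is in period 4, group 13; Br is in period 4, group 17; Te is in period 5, group 16.
Smaller atoms with higher effective nuclear charge are more electronegative.
Neither a single period nor a single group — weigh both effects.
Te > Ga: the two effects oppose for this pair; the across-period effect wins (2.10 vs 1.81).
C > Te: period and group pull opposite ways; the down-group shift dominates (2.55 vs 2.10).
Br > C: the two effects oppose for this pair; the across-period effect wins (2.96 vs 2.55).
Tabulated electronegativity (Pauling): C 2.55, Ga 1.81, Br 2.96, Te 2.10.
So from lowest to highest: Ga < Te < C < Br.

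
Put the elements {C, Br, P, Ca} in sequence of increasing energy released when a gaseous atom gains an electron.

Ca, P, C, Br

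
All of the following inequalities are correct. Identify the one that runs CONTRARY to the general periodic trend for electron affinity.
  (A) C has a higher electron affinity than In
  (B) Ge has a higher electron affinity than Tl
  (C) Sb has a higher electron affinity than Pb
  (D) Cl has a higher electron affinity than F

(D)

The general trend: electron affinity increases across a period and decreases down a group.
(A) C (period 2, group 14) vs In (period 5, group 13): the stated order agrees with the simple trend.
(B) Ge (period 4, group 14) vs Tl (period 6, group 13): the stated order agrees with the simple trend.
(C) Sb (period 5, group 15) vs Pb (period 6, group 14): the stated order agrees with the simple trend.
(D) Cl (period 3, group 17) vs F (period 2, group 17): the stated order contradicts the simple trend.
The exception is (D): F's small 2p subshell makes the incoming electron feel strong e⁻–e⁻ repulsion, so Cl actually releases more energy on gaining an electron.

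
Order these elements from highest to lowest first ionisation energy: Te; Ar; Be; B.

Be is in period 2, group 2; B is in period 2, group 13; Ar is in period 3, group 18; Te is in period 5, group 16.
IE₁ increases left→right with effective nuclear charge and decreases top→bottom as the valence shell moves farther out.
Here both period and group differ, so the two effects have to be weighed against each other.
Te > B: period and group pull opposite ways; the across-period shift dominates (869 vs 801 kJ/mol).
Be > Te: period and group pull opposite ways; the down-group shift dominates (900 vs 869 kJ/mol).
Ar > Be: period and group pull opposite ways; the across-period shift dominates (1521 vs 900 kJ/mol).
Note the exception: Be has a higher first ionization energy than B, contrary to the simple trend — removing B's lone 2p electron is easier than breaking Be's filled 2s².
Approximate values (kJ/mol): Be 900, B 801, Ar 1521, Te 869.
So from highest to lowest: Ar > Be > Te > B.

Ar > Be > Te > B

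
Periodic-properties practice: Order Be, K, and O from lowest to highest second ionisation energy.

Be < K < O

IE_2 is the cost of taking one more electron from the +1 cation: Be⁺ still has 1 valence electron; K⁺ is the bare [Ar] core; O⁺ still has 5 valence electrons.
Usually core removal costs more than valence removal, but here the competition is close: a tightly held n=2 valence electron can cost more to remove than an n=3 core electron, so the actual values have to decide it.
Valence configurations: Be⁺ [He]2s¹, O⁺ [He]2s²2p³.
The numbers (kJ/mol): Be 1757, K 3052, O 3388.
Hence IE_2: Be < K < O.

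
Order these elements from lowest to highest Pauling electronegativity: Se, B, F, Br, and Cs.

Cs < B < Se < Br < F

B is in period 2, group 13; F is in period 2, group 17; Se is in period 4, group 16; Br is in period 4, group 17; Cs is in period 6, group 1.
Atoms toward the upper right of the periodic table pull bonding electrons most strongly.
Here both period and group differ, so the two effects have to be weighed against each other.
B > Cs: both effects reinforce here, so B is clearly the higher of the two.
Se > B: period and group pull opposite ways; the across-period shift dominates (2.55 vs 2.04).
Br > Se: both are in period 4; the period trend gives Br the larger value.
F > Br: F sits above Br in group 17, so the down-group effect alone puts F higher.
Tabulated electronegativity (Pauling): B 2.04, F 3.98, Se 2.55, Br 2.96, Cs 0.79.
So from lowest to highest: Cs < B < Se < Br < F.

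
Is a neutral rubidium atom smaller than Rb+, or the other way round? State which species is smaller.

Forming Rb+ removes 1 electron from Rb. Fewer electrons for the same nuclear charge means less shielding and a higher Z_eff on the remaining electrons, and for main-group metals the entire outer shell is lost.
A cation is smaller than its parent atom: Rb+ < Rb.

Rb+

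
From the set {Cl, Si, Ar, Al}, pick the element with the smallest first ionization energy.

Al

IE₁ increases left→right with effective nuclear charge and decreases top→bottom as the valence shell moves farther out.
All lie in period 3, so first ionization energy increases left to right.
The smallest first ionization energy among these belongs to Al.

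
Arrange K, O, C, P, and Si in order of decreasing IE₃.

The third ionization energy removes an electron from the +2 ion. For each element: K²⁺ is already 1 electron into the core; O²⁺ still has 4 valence electrons; C²⁺ still has 2 valence electrons; P²⁺ still has 3 valence electrons; Si²⁺ still has 2 valence electrons.
Usually core removal costs more than valence removal, but here the competition is close: a tightly held n=2 valence electron can cost more to remove than an n=3 core electron, so the actual values have to decide it.
Valence configurations: O²⁺ [He]2s²2p², C²⁺ [He]2s², P²⁺ [Ne]3s²3p¹, Si²⁺ [Ne]3s².
P²⁺ loses a lone 3p electron whereas Si²⁺ must break into a filled 3s² pair, so IE_3(Si) > IE_3(P) even though P has the higher nuclear charge.
The numbers (kJ/mol): K 4420, O 5300, C 4620, P 2914, Si 3232.
Putting it together, IE_3: P < Si < K < C < O.

O > C > K > Si > P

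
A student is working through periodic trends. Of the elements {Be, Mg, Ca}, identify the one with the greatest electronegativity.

Be

Electronegativity increases across a period and decreases down a group, tracking effective nuclear charge and atomic size.
All are in group 2, so electronegativity increases up the group.
The greatest electronegativity among these belongs to Be.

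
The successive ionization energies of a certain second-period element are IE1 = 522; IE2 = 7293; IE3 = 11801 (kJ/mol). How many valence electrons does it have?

1

Look for the largest jump between consecutive ionization energies: IE2/IE1 ≈ 14.0, far larger than any earlier ratio.
That jump marks the point where a core electron is being removed. So the atom has 1 valence electron.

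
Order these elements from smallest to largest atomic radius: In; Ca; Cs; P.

P, In, Ca, Cs

P is in period 3, group 15; Ca is in period 4, group 2; In is in period 5, group 13; Cs is in period 6, group 1.
Moving right in a period, electrons are added to the same shell under a stronger nuclear pull, so atoms get smaller; moving down, a new shell is opened and atoms get larger.
Here both period and group differ, so the two effects have to be weighed against each other.
In > P: relative to P, both the across-period and down-group shifts push In's atomic radius up.
Ca > In: period and group pull opposite ways; the across-period shift dominates (171 vs 142 pm).
Cs > Ca: relative to Ca, both the across-period and down-group shifts push Cs's atomic radius up.
Approximate values (pm): P 111, Ca 171, In 142, Cs 232.
So from smallest to largest: P < In < Ca < Cs.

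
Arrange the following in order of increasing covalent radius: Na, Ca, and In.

In < Na < Ca

Na is in period 3, group 1; Ca is in period 4, group 2; In is in period 5, group 13.
Radius decreases left→right (rising Z_eff, same n) and increases top→bottom (higher n).
These sit on a diagonal, where the across-period and down-group effects partly cancel.
Na > In: period and group pull opposite ways; the across-period shift dominates (155 vs 142 pm).
Ca > Na: period and group pull opposite ways; the down-group shift dominates (171 vs 155 pm).
For reference (pm): Na 155, Ca 171, In 142.
So from smallest to largest: In < Na < Ca.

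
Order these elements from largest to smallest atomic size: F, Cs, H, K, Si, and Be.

H is in period 1, group 1; Be is in period 2, group 2; F is in period 2, group 17; Si is in period 3, group 14; K is in period 4, group 1; Cs is in period 6, group 1.
Moving right in a period, electrons are added to the same shell under a stronger nuclear pull, so atoms get smaller; moving down, a new shell is opened and atoms get larger.
These span different periods and groups, so the two trends combine.
F > H: the two effects oppose for this pair; the down-group effect wins (64 vs 32 pm).
Be > F: Be lies to the left of F in period 2, so the across-period effect alone puts Be larger.
Si > Be: the two effects oppose for this pair; the down-group effect wins (116 vs 102 pm).
K > Si: both effects reinforce here, so K is clearly the larger of the two.
Cs > K: they share group 1; the group trend gives Cs the larger value.
Tabulated atomic radius (pm): H 32, Be 102, F 64, Si 116, K 196, Cs 232.
So from largest to smallest: Cs > K > Si > Be > F > H.

Cs > K > Si > Be > F > H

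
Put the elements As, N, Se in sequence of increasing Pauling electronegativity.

As, Se, N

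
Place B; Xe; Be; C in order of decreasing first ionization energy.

Xe, C, Be, B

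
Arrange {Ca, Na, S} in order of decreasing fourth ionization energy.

Na > Ca > S

Consider each +3 ion: Ca³⁺ is already 1 electron into the core; Na³⁺ is already 2 electrons into the core; S³⁺ still has 3 valence electrons.
Pulling an electron out of a noble-gas core costs far more than removing a remaining valence electron, so Ca and Na sit at the high end of IE_4.
Approximate IE_4 values (kJ/mol): Ca 6491, Na 9543, S 4556.
So the fourth ionization energies run S < Ca < Na.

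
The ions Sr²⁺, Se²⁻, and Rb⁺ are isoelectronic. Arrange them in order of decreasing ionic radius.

All of these have 36 electrons, so size is governed by nuclear charge alone: the more protons, the stronger the pull on the same electron cloud, and the smaller the ion.
Nuclear charges: Sr²⁺ (Z=38), Rb⁺ (Z=37), Se²⁻ (Z=34).
Largest to smallest: Se²⁻ > Rb⁺ > Sr²⁺.

Se²⁻ > Rb⁺ > Sr²⁺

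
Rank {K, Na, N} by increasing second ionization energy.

N < K < Na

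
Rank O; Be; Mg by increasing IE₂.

Mg, Be, O

IE_2 is the cost of taking one more electron from the +1 cation: O⁺ still has 5 valence electrons; Be⁺ still has 1 valence electron; Mg⁺ still has 1 valence electron.
All are still removing valence electrons, so compare the +1 ions as you would atoms: IE_2 generally rises across a period (higher Z_eff) and falls down a group (larger shell), subject to the usual subshell exceptions.
Valence configurations: O⁺ [He]2s²2p³, Be⁺ [He]2s¹, Mg⁺ [Ne]3s¹.
The numbers (kJ/mol): O 3388, Be 1757, Mg 1451.
Overall IE_2 order: Mg < Be < O.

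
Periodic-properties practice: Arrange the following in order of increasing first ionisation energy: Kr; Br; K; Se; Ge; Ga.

First ionization energy rises across a period (greater Z_eff holds electrons more tightly) and falls down a group (valence electrons are farther from the nucleus).
All lie in period 4, so first ionization energy increases left to right.
So from lowest to highest: K < Ga < Ge < Se < Br < Kr.

K < Ga < Ge < Se < Br < Kr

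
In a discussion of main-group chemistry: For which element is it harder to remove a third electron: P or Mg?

Mg

IE_3 is the cost of taking one more electron from the +2 cation: P²⁺ still has 3 valence electrons; Mg²⁺ is the bare [Ne] core.
Breaking into a closed-shell core is much more expensive than removing a leftover valence electron — Mg has the largest IE_3 here.
Tabulated IE_3 (kJ/mol): P 2914, Mg 7733.
Overall IE_3 order: P < Mg.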